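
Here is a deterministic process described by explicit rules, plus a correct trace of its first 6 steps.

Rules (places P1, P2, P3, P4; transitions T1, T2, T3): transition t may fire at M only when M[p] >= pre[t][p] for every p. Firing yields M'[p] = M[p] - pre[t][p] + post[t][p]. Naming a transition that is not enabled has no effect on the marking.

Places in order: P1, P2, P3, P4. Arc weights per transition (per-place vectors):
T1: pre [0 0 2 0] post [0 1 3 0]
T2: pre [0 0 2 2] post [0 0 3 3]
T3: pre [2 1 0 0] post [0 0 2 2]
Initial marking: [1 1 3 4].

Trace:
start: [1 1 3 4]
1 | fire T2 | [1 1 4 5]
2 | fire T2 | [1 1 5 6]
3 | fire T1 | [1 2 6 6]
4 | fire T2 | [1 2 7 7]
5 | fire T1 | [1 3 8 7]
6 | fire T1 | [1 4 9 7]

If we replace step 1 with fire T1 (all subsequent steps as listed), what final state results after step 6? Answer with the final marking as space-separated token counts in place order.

(re-executing from step 1 with the substitution; state before step 1: [1 1 3 4])
1 | fire T1 | [1 2 4 4]
2 | fire T2 | [1 2 5 5]
3 | fire T1 | [1 3 6 5]
4 | fire T2 | [1 3 7 6]
5 | fire T1 | [1 4 8 6]
6 | fire T1 | [1 5 9 6]

1 5 9 6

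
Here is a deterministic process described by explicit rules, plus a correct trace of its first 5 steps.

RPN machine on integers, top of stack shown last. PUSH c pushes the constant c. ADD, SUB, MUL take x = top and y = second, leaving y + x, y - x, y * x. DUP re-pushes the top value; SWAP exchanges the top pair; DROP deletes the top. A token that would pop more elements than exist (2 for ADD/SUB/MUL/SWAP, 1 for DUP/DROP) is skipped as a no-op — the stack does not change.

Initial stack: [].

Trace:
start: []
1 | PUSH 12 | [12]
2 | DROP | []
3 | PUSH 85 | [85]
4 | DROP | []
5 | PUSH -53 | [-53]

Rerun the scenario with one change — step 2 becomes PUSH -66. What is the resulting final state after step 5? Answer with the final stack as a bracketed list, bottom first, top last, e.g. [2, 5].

[12, -66, -53]

(re-executing from step 2 with the substitution; state before step 2: [12])
2 | PUSH -66 | [12, -66]
3 | PUSH 85 | [12, -66, 85]
4 | DROP | [12, -66]
5 | PUSH -53 | [12, -66, -53]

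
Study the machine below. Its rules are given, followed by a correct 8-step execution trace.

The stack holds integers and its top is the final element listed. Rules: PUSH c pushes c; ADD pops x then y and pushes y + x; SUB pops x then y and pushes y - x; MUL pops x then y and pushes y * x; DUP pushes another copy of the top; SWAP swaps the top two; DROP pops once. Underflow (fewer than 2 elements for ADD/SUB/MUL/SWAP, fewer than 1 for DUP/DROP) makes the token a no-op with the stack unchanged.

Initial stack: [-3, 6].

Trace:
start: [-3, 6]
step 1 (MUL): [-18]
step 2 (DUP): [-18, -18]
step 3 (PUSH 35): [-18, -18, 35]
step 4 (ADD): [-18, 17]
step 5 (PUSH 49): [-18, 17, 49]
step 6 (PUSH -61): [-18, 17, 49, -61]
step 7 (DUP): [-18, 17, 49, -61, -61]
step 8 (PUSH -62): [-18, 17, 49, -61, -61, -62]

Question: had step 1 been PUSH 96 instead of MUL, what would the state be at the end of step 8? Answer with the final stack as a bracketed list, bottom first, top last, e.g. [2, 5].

[-3, 6, 96, 131, 49, -61, -61, -62]

(re-executing from step 1 with the substitution; state before step 1: [-3, 6])
step 1 (PUSH 96): [-3, 6, 96]
step 2 (DUP): [-3, 6, 96, 96]
step 3 (PUSH 35): [-3, 6, 96, 96, 35]
step 4 (ADD): [-3, 6, 96, 131]
step 5 (PUSH 49): [-3, 6, 96, 131, 49]
step 6 (PUSH -61): [-3, 6, 96, 131, 49, -61]
step 7 (DUP): [-3, 6, 96, 131, 49, -61, -61]
step 8 (PUSH -62): [-3, 6, 96, 131, 49, -61, -61, -62]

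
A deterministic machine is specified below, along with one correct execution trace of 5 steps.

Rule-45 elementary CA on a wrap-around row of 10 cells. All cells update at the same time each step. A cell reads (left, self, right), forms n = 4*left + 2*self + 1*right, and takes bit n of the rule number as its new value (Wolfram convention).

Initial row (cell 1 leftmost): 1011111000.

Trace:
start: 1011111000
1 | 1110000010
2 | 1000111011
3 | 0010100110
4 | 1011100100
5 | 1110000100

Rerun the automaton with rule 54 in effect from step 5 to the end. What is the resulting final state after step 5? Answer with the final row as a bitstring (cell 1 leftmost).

1100011111

(re-executing step 5 under rule 54; state before step 5: 1011100100)
5 | 1100011111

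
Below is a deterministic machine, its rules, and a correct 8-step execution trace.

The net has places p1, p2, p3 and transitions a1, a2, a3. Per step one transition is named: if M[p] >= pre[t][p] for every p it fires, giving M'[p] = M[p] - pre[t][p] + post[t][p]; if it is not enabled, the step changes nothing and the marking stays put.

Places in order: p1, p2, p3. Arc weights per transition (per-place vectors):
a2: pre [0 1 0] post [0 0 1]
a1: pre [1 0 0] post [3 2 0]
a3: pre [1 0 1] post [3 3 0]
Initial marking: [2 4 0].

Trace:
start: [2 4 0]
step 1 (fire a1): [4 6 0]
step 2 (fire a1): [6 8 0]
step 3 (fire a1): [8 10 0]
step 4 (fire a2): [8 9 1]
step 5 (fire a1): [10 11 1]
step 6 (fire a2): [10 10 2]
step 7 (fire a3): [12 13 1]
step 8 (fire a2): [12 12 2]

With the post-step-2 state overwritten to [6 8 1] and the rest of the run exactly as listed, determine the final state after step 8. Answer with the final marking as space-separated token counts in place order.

12 12 3

state after step 2 := [6 8 1]
step 3 (fire a1): [8 10 1]
step 4 (fire a2): [8 9 2]
step 5 (fire a1): [10 11 2]
step 6 (fire a2): [10 10 3]
step 7 (fire a3): [12 13 2]
step 8 (fire a2): [12 12 3]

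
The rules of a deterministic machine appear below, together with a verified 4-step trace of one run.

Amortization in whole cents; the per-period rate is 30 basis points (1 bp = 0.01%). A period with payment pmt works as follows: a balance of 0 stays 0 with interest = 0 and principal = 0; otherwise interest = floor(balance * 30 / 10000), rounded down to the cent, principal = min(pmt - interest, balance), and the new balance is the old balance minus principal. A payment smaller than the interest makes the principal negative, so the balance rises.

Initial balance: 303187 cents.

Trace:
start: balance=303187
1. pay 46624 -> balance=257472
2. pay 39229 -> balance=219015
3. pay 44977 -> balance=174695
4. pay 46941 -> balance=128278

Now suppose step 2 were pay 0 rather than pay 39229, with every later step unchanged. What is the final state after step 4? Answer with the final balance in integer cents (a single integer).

167742

(re-executing from step 2 with the substitution; state before step 2: balance=257472)
2. pay 0 -> balance=258244
3. pay 44977 -> balance=214041
4. pay 46941 -> balance=167742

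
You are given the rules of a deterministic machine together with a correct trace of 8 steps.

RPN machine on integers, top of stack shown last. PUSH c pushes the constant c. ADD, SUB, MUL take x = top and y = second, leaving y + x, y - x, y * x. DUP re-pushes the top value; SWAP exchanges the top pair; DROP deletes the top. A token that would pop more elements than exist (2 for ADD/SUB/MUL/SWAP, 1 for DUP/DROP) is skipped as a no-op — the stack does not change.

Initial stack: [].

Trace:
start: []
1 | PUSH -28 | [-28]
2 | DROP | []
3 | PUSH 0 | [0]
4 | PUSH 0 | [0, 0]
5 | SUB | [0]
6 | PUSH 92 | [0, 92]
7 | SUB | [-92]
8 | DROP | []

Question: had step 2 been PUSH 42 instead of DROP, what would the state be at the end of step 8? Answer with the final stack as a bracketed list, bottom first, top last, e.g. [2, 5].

[-28, 42]

(re-executing from step 2 with the substitution; state before step 2: [-28])
2 | PUSH 42 | [-28, 42]
3 | PUSH 0 | [-28, 42, 0]
4 | PUSH 0 | [-28, 42, 0, 0]
5 | SUB | [-28, 42, 0]
6 | PUSH 92 | [-28, 42, 0, 92]
7 | SUB | [-28, 42, -92]
8 | DROP | [-28, 42]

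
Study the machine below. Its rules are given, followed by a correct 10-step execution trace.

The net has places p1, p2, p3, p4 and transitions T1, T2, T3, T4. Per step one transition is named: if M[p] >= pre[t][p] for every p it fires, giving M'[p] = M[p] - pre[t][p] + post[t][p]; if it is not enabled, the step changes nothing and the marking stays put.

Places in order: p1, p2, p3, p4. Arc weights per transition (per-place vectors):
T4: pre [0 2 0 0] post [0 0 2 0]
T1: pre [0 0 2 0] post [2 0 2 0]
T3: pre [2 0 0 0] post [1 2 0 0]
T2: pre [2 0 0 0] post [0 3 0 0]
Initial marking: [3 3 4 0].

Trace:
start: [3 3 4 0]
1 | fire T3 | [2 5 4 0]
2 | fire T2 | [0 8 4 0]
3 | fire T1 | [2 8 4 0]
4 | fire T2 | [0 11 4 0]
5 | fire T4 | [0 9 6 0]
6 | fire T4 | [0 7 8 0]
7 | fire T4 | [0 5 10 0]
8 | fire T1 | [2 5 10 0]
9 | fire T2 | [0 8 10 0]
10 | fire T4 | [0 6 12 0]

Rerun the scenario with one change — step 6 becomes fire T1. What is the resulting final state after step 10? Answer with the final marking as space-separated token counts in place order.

(re-executing from step 6 with the substitution; state before step 6: [0 9 6 0])
6 | fire T1 | [2 9 6 0]
7 | fire T4 | [2 7 8 0]
8 | fire T1 | [4 7 8 0]
9 | fire T2 | [2 10 8 0]
10 | fire T4 | [2 8 10 0]

2 8 10 0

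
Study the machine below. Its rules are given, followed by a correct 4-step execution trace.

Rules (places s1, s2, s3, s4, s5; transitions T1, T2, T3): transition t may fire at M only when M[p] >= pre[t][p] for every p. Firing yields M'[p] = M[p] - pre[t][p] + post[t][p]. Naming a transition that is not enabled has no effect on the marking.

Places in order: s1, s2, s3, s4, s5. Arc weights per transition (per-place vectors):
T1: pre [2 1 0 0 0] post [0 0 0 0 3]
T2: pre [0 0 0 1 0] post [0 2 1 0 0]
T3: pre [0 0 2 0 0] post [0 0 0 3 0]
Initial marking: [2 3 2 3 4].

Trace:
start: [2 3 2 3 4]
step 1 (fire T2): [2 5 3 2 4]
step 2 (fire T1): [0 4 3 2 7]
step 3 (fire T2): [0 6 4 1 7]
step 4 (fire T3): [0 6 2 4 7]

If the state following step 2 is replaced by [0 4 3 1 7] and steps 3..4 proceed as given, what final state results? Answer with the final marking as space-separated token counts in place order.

0 6 2 3 7

state after step 2 := [0 4 3 1 7]
step 3 (fire T2): [0 6 4 0 7]
step 4 (fire T3): [0 6 2 3 7]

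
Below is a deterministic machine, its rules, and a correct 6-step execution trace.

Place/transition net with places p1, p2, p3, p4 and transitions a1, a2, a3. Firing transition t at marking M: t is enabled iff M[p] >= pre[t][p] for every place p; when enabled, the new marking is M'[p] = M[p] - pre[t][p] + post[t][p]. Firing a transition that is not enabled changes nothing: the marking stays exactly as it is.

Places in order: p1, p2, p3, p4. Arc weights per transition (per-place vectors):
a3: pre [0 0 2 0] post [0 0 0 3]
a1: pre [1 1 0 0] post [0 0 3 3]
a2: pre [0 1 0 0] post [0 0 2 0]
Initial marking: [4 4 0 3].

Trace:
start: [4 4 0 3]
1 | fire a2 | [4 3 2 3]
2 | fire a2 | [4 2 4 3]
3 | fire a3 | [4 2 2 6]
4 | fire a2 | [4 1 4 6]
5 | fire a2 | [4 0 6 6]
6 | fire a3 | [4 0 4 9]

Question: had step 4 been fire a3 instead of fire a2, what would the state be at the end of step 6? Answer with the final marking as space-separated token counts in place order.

(re-executing from step 4 with the substitution; state before step 4: [4 2 2 6])
4 | fire a3 | [4 2 0 9]
5 | fire a2 | [4 1 2 9]
6 | fire a3 | [4 1 0 12]

4 1 0 12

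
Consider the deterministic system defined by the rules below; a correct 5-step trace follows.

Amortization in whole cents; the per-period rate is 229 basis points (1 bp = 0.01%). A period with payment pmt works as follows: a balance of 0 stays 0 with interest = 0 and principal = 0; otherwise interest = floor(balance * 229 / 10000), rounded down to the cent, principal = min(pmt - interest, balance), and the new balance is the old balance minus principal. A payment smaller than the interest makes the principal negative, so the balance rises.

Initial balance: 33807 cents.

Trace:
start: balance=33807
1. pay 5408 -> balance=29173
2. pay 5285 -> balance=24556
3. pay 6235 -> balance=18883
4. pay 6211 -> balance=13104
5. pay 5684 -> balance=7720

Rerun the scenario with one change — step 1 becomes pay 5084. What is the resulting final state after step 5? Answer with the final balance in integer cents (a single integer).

8074

(re-executing from step 1 with the substitution; state before step 1: balance=33807)
1. pay 5084 -> balance=29497
2. pay 5285 -> balance=24887
3. pay 6235 -> balance=19221
4. pay 6211 -> balance=13450
5. pay 5684 -> balance=8074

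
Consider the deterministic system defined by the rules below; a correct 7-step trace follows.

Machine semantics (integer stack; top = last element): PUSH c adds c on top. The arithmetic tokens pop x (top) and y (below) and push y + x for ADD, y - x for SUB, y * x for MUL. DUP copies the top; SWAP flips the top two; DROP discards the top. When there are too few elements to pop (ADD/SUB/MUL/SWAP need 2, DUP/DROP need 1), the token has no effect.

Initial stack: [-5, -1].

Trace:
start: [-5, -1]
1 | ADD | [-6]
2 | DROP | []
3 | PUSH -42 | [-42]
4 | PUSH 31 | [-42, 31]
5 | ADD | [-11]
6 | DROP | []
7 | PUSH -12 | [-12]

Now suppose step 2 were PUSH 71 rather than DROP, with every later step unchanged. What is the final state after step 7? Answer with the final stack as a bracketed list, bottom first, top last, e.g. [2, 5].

(re-executing from step 2 with the substitution; state before step 2: [-6])
2 | PUSH 71 | [-6, 71]
3 | PUSH -42 | [-6, 71, -42]
4 | PUSH 31 | [-6, 71, -42, 31]
5 | ADD | [-6, 71, -11]
6 | DROP | [-6, 71]
7 | PUSH -12 | [-6, 71, -12]

[-6, 71, -12]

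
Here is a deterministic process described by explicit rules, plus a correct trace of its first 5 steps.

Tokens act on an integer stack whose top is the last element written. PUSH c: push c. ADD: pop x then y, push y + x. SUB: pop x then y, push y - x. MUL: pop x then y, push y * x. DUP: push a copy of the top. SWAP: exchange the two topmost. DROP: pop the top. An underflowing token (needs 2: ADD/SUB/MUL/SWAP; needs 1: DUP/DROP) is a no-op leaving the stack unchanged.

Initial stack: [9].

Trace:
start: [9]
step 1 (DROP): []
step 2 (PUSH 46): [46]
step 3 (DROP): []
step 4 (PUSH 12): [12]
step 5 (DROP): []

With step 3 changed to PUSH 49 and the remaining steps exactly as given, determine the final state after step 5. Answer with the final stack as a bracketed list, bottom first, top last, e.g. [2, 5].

(re-executing from step 3 with the substitution; state before step 3: [46])
step 3 (PUSH 49): [46, 49]
step 4 (PUSH 12): [46, 49, 12]
step 5 (DROP): [46, 49]

[46, 49]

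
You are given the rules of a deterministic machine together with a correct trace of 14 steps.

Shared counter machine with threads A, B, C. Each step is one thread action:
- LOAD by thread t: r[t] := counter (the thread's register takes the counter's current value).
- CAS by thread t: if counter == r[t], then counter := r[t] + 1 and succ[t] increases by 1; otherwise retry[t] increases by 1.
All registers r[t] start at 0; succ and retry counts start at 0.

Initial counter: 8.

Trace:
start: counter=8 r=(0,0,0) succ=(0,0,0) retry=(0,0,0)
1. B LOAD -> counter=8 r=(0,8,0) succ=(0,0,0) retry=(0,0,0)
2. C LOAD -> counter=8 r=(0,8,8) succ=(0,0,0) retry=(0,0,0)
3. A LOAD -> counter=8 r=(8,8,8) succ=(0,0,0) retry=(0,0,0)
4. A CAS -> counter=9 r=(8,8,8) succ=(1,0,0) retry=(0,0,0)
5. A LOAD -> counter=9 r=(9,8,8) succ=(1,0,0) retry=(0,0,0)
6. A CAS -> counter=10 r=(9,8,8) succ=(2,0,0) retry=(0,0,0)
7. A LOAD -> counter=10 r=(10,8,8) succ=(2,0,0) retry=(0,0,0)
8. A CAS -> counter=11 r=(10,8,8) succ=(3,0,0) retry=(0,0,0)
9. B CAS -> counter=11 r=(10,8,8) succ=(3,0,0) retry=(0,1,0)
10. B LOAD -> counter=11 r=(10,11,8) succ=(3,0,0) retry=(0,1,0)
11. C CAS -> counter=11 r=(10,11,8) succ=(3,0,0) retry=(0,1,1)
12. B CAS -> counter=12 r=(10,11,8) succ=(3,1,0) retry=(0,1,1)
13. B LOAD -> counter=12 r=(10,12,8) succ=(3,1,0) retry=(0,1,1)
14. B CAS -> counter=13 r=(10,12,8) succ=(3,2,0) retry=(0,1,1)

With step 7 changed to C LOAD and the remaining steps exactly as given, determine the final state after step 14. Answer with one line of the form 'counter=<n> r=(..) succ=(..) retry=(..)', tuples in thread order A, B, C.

(re-executing from step 7 with the substitution; state before step 7: counter=10 r=(9,8,8) succ=(2,0,0) retry=(0,0,0))
7. C LOAD -> counter=10 r=(9,8,10) succ=(2,0,0) retry=(0,0,0)
8. A CAS -> counter=10 r=(9,8,10) succ=(2,0,0) retry=(1,0,0)
9. B CAS -> counter=10 r=(9,8,10) succ=(2,0,0) retry=(1,1,0)
10. B LOAD -> counter=10 r=(9,10,10) succ=(2,0,0) retry=(1,1,0)
11. C CAS -> counter=11 r=(9,10,10) succ=(2,0,1) retry=(1,1,0)
12. B CAS -> counter=11 r=(9,10,10) succ=(2,0,1) retry=(1,2,0)
13. B LOAD -> counter=11 r=(9,11,10) succ=(2,0,1) retry=(1,2,0)
14. B CAS -> counter=12 r=(9,11,10) succ=(2,1,1) retry=(1,2,0)

counter=12 r=(9,11,10) succ=(2,1,1) retry=(1,2,0)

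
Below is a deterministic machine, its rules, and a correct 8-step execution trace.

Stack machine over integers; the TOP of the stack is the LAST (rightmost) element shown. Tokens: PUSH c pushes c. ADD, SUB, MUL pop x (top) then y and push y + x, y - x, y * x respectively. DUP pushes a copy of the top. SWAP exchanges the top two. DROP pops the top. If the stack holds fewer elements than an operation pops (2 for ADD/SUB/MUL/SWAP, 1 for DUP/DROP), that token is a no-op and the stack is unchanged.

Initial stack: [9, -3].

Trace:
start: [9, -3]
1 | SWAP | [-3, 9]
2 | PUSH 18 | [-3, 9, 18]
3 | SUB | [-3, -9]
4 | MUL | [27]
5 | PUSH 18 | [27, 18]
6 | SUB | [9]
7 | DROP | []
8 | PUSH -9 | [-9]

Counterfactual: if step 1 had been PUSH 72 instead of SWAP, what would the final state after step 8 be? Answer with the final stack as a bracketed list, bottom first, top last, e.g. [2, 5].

[9, -9]

(re-executing from step 1 with the substitution; state before step 1: [9, -3])
1 | PUSH 72 | [9, -3, 72]
2 | PUSH 18 | [9, -3, 72, 18]
3 | SUB | [9, -3, 54]
4 | MUL | [9, -162]
5 | PUSH 18 | [9, -162, 18]
6 | SUB | [9, -180]
7 | DROP | [9]
8 | PUSH -9 | [9, -9]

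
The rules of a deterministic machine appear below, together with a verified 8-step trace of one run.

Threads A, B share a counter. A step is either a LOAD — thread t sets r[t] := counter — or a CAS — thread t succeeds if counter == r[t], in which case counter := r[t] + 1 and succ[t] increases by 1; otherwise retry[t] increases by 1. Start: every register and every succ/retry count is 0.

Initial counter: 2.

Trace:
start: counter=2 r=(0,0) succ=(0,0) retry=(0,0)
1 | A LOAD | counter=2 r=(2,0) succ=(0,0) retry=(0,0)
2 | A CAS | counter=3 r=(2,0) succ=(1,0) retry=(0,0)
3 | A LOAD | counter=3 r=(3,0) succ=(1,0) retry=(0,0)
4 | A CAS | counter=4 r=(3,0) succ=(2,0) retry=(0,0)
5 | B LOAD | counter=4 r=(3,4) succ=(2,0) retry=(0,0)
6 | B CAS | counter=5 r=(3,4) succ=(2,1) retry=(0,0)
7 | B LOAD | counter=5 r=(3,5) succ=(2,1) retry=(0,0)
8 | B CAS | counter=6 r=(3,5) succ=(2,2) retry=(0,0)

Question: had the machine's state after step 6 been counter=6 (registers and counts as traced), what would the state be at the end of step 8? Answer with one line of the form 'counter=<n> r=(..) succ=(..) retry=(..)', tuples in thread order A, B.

state after step 6 := counter=6 r=(3,4) succ=(2,1) retry=(0,0)
7 | B LOAD | counter=6 r=(3,6) succ=(2,1) retry=(0,0)
8 | B CAS | counter=7 r=(3,6) succ=(2,2) retry=(0,0)

counter=7 r=(3,6) succ=(2,2) retry=(0,0)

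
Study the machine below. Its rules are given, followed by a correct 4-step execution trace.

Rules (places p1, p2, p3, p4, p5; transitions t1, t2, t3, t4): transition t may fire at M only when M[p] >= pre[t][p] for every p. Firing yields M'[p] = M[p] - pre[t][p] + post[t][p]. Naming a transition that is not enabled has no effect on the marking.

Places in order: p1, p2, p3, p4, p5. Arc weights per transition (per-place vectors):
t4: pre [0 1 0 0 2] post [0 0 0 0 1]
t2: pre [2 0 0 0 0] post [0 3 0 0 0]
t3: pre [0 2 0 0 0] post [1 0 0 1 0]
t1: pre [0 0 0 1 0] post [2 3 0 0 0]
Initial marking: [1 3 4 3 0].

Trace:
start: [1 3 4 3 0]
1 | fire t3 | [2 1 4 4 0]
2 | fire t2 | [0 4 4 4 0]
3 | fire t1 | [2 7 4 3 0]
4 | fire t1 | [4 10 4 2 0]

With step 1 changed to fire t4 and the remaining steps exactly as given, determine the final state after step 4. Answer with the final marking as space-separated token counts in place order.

5 9 4 1 0

(re-executing from step 1 with the substitution; state before step 1: [1 3 4 3 0])
1 | fire t4 | [1 3 4 3 0]
2 | fire t2 | [1 3 4 3 0]
3 | fire t1 | [3 6 4 2 0]
4 | fire t1 | [5 9 4 1 0]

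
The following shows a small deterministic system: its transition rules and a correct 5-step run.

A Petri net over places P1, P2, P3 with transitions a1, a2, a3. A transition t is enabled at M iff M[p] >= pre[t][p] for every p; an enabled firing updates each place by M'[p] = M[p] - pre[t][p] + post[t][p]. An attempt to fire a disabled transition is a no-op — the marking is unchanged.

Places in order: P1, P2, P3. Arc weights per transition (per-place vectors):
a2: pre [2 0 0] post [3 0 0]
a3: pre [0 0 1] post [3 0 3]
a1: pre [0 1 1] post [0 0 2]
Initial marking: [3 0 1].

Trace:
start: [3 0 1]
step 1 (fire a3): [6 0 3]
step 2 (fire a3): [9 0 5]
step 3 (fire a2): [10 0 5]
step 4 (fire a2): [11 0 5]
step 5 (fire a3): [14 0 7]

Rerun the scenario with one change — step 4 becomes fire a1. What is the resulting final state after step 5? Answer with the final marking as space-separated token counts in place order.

(re-executing from step 4 with the substitution; state before step 4: [10 0 5])
step 4 (fire a1): [10 0 5]
step 5 (fire a3): [13 0 7]

13 0 7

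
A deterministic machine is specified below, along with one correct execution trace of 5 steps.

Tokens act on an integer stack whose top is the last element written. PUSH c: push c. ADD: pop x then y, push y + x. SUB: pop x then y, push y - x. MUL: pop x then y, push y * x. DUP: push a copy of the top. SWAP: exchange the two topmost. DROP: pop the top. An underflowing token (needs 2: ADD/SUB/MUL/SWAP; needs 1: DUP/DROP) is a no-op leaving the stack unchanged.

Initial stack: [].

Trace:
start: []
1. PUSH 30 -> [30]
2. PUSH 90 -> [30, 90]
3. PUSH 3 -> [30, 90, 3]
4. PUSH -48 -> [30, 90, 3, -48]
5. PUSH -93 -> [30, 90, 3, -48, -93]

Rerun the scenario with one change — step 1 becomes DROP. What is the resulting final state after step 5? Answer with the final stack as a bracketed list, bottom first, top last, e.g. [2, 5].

(re-executing from step 1 with the substitution; state before step 1: [])
1. DROP -> []
2. PUSH 90 -> [90]
3. PUSH 3 -> [90, 3]
4. PUSH -48 -> [90, 3, -48]
5. PUSH -93 -> [90, 3, -48, -93]

[90, 3, -48, -93]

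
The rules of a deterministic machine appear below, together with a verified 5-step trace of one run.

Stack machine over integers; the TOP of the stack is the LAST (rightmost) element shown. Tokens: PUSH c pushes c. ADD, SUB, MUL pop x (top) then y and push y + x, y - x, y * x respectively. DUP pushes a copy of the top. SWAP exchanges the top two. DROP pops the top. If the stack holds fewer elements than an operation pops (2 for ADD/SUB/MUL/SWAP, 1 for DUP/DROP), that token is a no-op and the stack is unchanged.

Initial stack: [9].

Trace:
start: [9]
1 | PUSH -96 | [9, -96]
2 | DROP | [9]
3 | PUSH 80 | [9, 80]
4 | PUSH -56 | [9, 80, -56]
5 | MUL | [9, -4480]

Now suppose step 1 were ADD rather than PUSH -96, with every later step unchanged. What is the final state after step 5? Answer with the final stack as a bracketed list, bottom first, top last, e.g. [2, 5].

[-4480]

(re-executing from step 1 with the substitution; state before step 1: [9])
1 | ADD | [9]
2 | DROP | []
3 | PUSH 80 | [80]
4 | PUSH -56 | [80, -56]
5 | MUL | [-4480]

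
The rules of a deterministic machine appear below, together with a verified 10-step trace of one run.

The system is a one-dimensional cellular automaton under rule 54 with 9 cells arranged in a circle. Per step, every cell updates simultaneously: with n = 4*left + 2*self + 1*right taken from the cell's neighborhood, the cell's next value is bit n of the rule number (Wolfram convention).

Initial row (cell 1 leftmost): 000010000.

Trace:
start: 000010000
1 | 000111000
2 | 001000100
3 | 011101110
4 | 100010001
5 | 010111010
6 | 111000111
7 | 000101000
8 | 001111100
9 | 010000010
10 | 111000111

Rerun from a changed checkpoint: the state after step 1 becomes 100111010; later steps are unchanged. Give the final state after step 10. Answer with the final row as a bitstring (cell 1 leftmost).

111000111

state after step 1 := 100111010
2 | 111000111
3 | 000101000
4 | 001111100
5 | 010000010
6 | 111000111
7 | 000101000
8 | 001111100
9 | 010000010
10 | 111000111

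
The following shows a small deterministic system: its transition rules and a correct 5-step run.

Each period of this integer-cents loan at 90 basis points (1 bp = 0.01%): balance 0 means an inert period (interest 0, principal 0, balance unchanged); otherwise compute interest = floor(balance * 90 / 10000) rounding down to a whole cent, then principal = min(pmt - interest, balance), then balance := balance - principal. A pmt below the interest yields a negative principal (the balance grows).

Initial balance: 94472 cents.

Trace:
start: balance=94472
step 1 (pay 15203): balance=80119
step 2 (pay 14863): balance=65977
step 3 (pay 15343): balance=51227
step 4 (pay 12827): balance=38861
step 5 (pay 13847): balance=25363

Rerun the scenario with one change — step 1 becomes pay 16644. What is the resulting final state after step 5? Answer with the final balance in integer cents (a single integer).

(re-executing from step 1 with the substitution; state before step 1: balance=94472)
step 1 (pay 16644): balance=78678
step 2 (pay 14863): balance=64523
step 3 (pay 15343): balance=49760
step 4 (pay 12827): balance=37380
step 5 (pay 13847): balance=23869

23869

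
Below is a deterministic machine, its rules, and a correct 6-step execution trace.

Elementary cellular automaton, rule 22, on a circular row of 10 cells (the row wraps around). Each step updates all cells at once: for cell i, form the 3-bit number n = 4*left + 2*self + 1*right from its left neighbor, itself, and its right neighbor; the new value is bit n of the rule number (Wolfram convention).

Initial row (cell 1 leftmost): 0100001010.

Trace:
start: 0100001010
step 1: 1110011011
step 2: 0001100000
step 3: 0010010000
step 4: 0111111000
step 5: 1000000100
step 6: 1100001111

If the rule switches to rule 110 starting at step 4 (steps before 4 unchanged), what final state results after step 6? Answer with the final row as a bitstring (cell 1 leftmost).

(re-executing steps 4..6 under rule 110; state before step 4: 0010010000)
step 4: 0110110000
step 5: 1111110000
step 6: 1000010001

1000010001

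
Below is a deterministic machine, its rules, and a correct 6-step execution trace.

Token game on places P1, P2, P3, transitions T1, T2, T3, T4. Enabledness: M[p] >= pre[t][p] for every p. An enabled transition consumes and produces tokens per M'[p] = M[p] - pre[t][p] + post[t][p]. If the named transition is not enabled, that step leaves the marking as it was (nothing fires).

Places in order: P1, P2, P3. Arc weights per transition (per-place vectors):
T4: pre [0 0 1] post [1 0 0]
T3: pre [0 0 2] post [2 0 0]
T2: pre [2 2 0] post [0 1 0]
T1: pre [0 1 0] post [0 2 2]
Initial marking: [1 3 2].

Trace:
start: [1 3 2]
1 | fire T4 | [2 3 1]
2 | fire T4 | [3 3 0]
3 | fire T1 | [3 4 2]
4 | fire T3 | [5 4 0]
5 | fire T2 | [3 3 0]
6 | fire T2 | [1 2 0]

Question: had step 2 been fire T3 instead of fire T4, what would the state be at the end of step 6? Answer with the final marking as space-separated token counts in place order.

(re-executing from step 2 with the substitution; state before step 2: [2 3 1])
2 | fire T3 | [2 3 1]
3 | fire T1 | [2 4 3]
4 | fire T3 | [4 4 1]
5 | fire T2 | [2 3 1]
6 | fire T2 | [0 2 1]

0 2 1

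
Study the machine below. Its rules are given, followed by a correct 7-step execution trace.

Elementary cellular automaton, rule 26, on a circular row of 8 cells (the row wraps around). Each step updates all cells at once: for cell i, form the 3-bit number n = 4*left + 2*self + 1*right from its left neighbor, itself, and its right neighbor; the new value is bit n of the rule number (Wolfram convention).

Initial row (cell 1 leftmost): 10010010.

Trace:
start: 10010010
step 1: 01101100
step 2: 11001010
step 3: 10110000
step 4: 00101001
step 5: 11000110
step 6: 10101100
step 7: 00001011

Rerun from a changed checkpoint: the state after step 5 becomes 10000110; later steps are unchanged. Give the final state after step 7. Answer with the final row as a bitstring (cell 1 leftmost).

state after step 5 := 10000110
step 6: 01001100
step 7: 10111010

10111010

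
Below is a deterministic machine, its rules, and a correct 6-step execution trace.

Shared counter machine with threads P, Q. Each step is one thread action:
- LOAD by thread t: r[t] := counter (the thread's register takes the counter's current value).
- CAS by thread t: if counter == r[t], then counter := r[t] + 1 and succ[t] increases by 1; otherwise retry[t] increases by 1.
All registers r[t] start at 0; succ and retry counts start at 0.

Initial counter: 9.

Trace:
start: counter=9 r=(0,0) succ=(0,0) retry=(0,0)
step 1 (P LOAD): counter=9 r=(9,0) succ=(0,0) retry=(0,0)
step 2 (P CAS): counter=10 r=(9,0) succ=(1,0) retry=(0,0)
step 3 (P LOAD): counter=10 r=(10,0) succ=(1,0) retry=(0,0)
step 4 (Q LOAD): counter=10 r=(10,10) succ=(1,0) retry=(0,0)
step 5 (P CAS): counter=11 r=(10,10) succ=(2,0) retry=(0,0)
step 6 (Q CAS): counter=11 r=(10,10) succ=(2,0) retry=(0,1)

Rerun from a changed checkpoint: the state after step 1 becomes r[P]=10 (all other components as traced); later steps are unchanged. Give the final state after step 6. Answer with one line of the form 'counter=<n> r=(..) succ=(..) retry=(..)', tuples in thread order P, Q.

state after step 1 := counter=9 r=(10,0) succ=(0,0) retry=(0,0)
step 2 (P CAS): counter=9 r=(10,0) succ=(0,0) retry=(1,0)
step 3 (P LOAD): counter=9 r=(9,0) succ=(0,0) retry=(1,0)
step 4 (Q LOAD): counter=9 r=(9,9) succ=(0,0) retry=(1,0)
step 5 (P CAS): counter=10 r=(9,9) succ=(1,0) retry=(1,0)
step 6 (Q CAS): counter=10 r=(9,9) succ=(1,0) retry=(1,1)

counter=10 r=(9,9) succ=(1,0) retry=(1,1)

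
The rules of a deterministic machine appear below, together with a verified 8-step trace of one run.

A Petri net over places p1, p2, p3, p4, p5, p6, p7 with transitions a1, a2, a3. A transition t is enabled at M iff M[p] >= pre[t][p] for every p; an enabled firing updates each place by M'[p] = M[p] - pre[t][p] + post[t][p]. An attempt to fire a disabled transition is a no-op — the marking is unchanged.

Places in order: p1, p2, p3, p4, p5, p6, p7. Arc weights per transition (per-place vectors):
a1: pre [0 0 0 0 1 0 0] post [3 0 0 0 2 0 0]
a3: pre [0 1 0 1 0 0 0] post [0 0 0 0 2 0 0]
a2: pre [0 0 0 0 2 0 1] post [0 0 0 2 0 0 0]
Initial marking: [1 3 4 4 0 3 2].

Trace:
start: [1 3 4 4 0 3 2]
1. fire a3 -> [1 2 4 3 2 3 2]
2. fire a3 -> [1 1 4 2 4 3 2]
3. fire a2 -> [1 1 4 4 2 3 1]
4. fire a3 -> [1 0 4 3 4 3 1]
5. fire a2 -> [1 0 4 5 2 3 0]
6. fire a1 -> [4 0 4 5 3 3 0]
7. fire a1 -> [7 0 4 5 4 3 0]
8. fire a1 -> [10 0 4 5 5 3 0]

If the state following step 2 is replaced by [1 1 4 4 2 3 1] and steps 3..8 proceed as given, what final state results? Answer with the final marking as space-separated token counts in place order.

state after step 2 := [1 1 4 4 2 3 1]
3. fire a2 -> [1 1 4 6 0 3 0]
4. fire a3 -> [1 0 4 5 2 3 0]
5. fire a2 -> [1 0 4 5 2 3 0]
6. fire a1 -> [4 0 4 5 3 3 0]
7. fire a1 -> [7 0 4 5 4 3 0]
8. fire a1 -> [10 0 4 5 5 3 0]

10 0 4 5 5 3 0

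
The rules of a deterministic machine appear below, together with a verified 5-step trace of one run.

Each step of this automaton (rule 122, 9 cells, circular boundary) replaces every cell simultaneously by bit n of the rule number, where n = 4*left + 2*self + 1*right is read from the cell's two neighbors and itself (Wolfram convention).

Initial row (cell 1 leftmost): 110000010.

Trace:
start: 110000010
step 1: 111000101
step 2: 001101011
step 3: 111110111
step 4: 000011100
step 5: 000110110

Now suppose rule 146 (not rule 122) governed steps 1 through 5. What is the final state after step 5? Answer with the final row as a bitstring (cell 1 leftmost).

(re-executing steps 1..5 under rule 146; state before step 1: 110000010)
step 1: 001000100
step 2: 010101010
step 3: 100000001
step 4: 010000010
step 5: 101000101

101000101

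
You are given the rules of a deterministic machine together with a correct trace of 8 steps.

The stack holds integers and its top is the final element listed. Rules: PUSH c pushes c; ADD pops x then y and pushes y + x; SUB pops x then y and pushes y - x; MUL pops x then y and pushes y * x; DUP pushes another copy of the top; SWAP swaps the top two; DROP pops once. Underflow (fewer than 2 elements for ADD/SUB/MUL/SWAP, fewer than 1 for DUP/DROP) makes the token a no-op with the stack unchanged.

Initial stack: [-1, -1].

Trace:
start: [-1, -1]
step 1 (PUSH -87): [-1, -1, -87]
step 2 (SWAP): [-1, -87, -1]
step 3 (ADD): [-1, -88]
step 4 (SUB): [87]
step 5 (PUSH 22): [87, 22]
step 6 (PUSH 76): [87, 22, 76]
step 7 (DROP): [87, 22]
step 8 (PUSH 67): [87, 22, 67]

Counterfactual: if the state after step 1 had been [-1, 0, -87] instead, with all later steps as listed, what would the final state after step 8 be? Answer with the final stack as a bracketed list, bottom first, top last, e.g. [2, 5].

[86, 22, 67]

state after step 1 := [-1, 0, -87]
step 2 (SWAP): [-1, -87, 0]
step 3 (ADD): [-1, -87]
step 4 (SUB): [86]
step 5 (PUSH 22): [86, 22]
step 6 (PUSH 76): [86, 22, 76]
step 7 (DROP): [86, 22]
step 8 (PUSH 67): [86, 22, 67]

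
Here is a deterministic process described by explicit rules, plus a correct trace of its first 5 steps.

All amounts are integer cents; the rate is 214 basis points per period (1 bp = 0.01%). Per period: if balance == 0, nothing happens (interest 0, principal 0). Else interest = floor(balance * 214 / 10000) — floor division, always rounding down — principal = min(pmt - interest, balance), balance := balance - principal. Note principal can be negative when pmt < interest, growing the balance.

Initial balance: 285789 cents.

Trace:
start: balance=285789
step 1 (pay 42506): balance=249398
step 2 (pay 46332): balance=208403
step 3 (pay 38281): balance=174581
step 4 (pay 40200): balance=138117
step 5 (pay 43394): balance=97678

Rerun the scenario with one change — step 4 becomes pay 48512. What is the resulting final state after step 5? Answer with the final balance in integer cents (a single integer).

89188

(re-executing from step 4 with the substitution; state before step 4: balance=174581)
step 4 (pay 48512): balance=129805
step 5 (pay 43394): balance=89188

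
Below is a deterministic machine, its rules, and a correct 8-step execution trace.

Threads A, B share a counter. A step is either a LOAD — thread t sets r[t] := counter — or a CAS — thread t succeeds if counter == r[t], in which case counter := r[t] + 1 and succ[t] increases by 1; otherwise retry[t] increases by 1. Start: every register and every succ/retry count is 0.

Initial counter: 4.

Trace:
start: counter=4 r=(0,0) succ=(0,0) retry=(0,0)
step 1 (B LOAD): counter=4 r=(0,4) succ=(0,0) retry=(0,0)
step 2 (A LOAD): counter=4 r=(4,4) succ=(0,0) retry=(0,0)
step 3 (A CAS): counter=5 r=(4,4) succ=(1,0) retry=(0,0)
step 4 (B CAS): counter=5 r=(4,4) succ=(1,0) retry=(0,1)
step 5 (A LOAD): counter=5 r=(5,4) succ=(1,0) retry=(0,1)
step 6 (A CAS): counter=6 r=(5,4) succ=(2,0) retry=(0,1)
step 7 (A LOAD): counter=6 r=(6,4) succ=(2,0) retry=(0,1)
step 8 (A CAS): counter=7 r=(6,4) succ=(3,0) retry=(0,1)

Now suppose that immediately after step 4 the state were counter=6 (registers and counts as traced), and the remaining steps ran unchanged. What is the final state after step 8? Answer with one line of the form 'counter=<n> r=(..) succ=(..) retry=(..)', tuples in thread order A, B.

counter=8 r=(7,4) succ=(3,0) retry=(0,1)

state after step 4 := counter=6 r=(4,4) succ=(1,0) retry=(0,1)
step 5 (A LOAD): counter=6 r=(6,4) succ=(1,0) retry=(0,1)
step 6 (A CAS): counter=7 r=(6,4) succ=(2,0) retry=(0,1)
step 7 (A LOAD): counter=7 r=(7,4) succ=(2,0) retry=(0,1)
step 8 (A CAS): counter=8 r=(7,4) succ=(3,0) retry=(0,1)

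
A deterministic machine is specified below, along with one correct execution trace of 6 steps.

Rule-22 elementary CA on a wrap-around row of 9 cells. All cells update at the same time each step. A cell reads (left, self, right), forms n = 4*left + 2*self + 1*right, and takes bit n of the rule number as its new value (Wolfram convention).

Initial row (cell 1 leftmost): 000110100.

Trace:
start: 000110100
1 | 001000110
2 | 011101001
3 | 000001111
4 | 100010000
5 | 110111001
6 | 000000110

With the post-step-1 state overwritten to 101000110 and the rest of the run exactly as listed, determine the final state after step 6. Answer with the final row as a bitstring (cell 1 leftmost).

state after step 1 := 101000110
2 | 101101000
3 | 100001101
4 | 010010000
5 | 111111000
6 | 000000101

000000101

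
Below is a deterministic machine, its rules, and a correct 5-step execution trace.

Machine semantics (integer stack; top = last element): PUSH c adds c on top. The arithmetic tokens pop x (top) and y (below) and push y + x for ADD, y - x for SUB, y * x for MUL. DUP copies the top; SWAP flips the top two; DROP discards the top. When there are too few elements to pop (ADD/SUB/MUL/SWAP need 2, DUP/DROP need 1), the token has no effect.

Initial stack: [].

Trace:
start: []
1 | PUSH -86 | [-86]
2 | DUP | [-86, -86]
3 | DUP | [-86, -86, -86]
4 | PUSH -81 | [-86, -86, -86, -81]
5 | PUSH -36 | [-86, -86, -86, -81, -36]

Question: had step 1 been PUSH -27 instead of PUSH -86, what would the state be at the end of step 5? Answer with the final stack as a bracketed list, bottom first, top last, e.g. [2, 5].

(re-executing from step 1 with the substitution; state before step 1: [])
1 | PUSH -27 | [-27]
2 | DUP | [-27, -27]
3 | DUP | [-27, -27, -27]
4 | PUSH -81 | [-27, -27, -27, -81]
5 | PUSH -36 | [-27, -27, -27, -81, -36]

[-27, -27, -27, -81, -36]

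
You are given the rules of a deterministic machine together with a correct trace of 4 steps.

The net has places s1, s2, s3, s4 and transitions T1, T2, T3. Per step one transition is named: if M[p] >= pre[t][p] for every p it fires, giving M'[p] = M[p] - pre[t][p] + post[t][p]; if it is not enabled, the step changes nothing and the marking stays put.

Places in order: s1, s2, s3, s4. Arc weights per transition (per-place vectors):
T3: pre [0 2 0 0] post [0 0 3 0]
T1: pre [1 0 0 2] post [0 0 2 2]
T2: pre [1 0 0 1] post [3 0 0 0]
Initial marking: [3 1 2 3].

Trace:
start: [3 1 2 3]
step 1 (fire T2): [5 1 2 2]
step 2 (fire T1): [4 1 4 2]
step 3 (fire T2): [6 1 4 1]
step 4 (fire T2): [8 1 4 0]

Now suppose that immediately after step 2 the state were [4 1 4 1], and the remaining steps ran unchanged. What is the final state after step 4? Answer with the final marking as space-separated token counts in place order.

state after step 2 := [4 1 4 1]
step 3 (fire T2): [6 1 4 0]
step 4 (fire T2): [6 1 4 0]

6 1 4 0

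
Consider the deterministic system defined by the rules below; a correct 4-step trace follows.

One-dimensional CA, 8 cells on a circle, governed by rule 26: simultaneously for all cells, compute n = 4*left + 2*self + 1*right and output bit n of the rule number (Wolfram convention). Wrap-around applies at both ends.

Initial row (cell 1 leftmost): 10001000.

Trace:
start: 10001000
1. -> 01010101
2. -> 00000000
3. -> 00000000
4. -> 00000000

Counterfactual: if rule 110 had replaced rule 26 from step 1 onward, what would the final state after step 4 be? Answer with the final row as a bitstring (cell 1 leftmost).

(re-executing steps 1..4 under rule 110; state before step 1: 10001000)
1. -> 10011001
2. -> 10111011
3. -> 11101110
4. -> 10111011

10111011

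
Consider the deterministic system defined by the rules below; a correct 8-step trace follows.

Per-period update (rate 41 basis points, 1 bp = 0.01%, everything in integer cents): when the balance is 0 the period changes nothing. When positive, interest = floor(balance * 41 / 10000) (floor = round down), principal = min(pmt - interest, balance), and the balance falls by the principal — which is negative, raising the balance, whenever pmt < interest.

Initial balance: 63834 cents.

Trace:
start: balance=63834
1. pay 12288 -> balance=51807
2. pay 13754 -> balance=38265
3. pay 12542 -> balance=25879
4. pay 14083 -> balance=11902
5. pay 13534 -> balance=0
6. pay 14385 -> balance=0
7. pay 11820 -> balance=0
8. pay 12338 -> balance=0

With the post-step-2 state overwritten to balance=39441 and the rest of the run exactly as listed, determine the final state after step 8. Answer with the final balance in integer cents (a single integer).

state after step 2 := balance=39441
3. pay 12542 -> balance=27060
4. pay 14083 -> balance=13087
5. pay 13534 -> balance=0
6. pay 14385 -> balance=0
7. pay 11820 -> balance=0
8. pay 12338 -> balance=0

0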